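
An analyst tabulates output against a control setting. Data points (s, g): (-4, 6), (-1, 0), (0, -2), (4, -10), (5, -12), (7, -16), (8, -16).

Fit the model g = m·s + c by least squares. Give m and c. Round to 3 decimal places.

m = -1.911, c = -1.955

Forming XᵀX = [[171, 19]; [19, 7]] and Xᵀg = [-364, -50]ᵀ gives XᵀX·[m, c]ᵀ = Xᵀg.
Eliminating c: 7·(row 1) − 19·(row 2) gives 836·m = 7·(-364) − 19·(-50) = -1598, so m = -799/418.
Then c = ((-50) − 19·(-799/418))/7 = -43/22.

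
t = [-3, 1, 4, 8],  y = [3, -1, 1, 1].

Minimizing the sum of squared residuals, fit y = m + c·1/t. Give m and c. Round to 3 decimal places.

From the data, Σ1 = 4, Σ1/t = 25/24, Σ1/t·1/t = 685/576.
Moment sums: Σy = 4, Σ1/t·y = -13/8.
Normal equations: [[4, 25/24]; [25/24, 685/576]]·[m, c]ᵀ = [4, -13/8]ᵀ.
Eliminating c: (685/576)·(row 1) − (25/24)·(row 2) gives (235/64)·m = (685/576)·4 − (25/24)·(-13/8) = 3715/576, so m = 743/423.
Then c = ((-13/8) − (25/24)·(743/423))/(685/576) = -2048/705.

m = 1.757, c = -2.905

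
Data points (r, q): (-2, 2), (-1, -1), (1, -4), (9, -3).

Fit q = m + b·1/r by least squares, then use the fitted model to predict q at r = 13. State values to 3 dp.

Forming XᵀX = [[4, -7/18]; [-7/18, 733/324]] and Xᵀq = [-6, -13/3]ᵀ gives XᵀX·[m, b]ᵀ = Xᵀq.
Eliminating b: (733/324)·(row 1) − (-7/18)·(row 2) gives (961/108)·m = (733/324)·(-6) − (-7/18)·(-13/3) = -412/27, so m = -1648/961.
Then b = ((-13/3) − (-7/18)·(-1648/961))/(733/324) = -2124/961.
At r = 13: q̂ = (-1648/961)·(1) + (-2124/961)·(1/13) = -23548/12493.

q̂ = -1.885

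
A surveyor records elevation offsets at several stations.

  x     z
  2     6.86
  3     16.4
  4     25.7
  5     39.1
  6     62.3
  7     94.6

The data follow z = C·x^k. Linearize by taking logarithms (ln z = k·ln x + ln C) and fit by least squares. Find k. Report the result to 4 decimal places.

Linearized form: ln z = k·ln x + ln C. From the 6 transformed points,
Σln x = 8.5252, Σ(ln x)² = 13.1965, Σln z = 20.3172, Σln x·ln z = 31.0656.
Equations: 13.1965·k + 8.5252·ln C = 31.0656;  8.5252·k + 6·ln C = 20.3172.
Solving (det = 6.5005): k = 2.02849, ln C = 0.50400.

k = 2.0285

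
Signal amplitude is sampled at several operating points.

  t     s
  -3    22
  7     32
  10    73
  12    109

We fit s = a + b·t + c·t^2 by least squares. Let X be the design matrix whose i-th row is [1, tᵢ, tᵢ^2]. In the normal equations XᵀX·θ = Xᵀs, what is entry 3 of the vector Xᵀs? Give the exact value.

24762

Entry 3 ↔ basis t^2, so (Xᵀs)_{3} = Σᵢ (t^2)·sᵢ = (9)·(22) + (49)·(32) + (100)·(73) + (144)·(109) = 24762.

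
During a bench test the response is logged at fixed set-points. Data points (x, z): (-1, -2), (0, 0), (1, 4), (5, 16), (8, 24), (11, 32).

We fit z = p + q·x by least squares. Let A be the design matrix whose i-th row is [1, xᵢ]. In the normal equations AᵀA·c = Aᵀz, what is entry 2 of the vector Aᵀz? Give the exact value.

630

Entry 2 ↔ basis x, so (Aᵀz)_{2} = Σᵢ (x)·zᵢ = (-1)·(-2) + (0)·(0) + (1)·(4) + (5)·(16) + (8)·(24) + (11)·(32) = 630.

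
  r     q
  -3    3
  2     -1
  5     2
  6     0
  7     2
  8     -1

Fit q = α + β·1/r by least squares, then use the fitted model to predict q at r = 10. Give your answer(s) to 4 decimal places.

Normal-equation sums: Σ1 = 6, Σ1/r = 673/840, Σ1/r·1/r = 328049/705600.
Moment sums: Σq = 5, Σ1/r·q = -263/280.
So AᵀA·[α, β]ᵀ = Aᵀq: [[6, 673/840]; [673/840, 328049/705600]]·[α, β]ᵀ = [5, -263/280]ᵀ.
det = 6·(328049/705600) − (673/840)² = 303073/141120.
α = (5·(328049/705600) − (673/840)·(-263/280))/(303073/141120) = 2171242/1515365; β = (6·(-263/280) − (673/840)·5)/(303073/141120) = -1360632/303073.
At r = 10: q̂ = (2171242/1515365)·(1) + (-1360632/303073)·(1/10) = 1490926/1515365.

q̂ = 0.9839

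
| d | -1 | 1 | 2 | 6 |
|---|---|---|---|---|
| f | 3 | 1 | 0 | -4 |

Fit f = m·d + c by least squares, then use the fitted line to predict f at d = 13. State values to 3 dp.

Sums needed: Σd·d = 42, Σd = 8, Σ1 = 4.
And Σd·f = -26, Σf = 0.
AᵀA·[m, c]ᵀ = Aᵀf becomes [[42, 8]; [8, 4]]·[m, c]ᵀ = [-26, 0]ᵀ.
Δ = 42·4 − 8² = 104.
m = ((-26)·4 − 8·0)/104 = -1; c = (42·0 − 8·(-26))/104 = 2.
At d = 13: f̂ = (-1)·(13) + (2)·(1) = -11.

f̂ = -11.000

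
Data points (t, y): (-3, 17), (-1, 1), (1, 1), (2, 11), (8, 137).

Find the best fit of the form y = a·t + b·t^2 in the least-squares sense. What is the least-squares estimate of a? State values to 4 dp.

Sums needed: Σt·t = 79, Σt·t^2 = 493, Σt^2·t^2 = 4195.
For Xᵀy: Σt·y = 1067, Σt^2·y = 8967.
So XᵀX·[a, b]ᵀ = Xᵀy: [[79, 493]; [493, 4195]]·[a, b]ᵀ = [1067, 8967]ᵀ.
Eliminating b: 4195·(row 1) − 493·(row 2) gives 88356·a = 4195·1067 − 493·8967 = 55334, so a = 27667/44178.
Then b = (8967 − 493·(27667/44178))/4195 = 91181/44178.

a = 0.6263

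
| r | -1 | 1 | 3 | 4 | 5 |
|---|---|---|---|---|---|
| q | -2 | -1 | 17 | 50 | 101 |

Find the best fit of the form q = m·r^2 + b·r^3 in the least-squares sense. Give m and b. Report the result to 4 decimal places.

Sums needed: Σr^2·r^2 = 964, Σr^2·r^3 = 4392, Σr^3·r^3 = 20452.
Moment sums: Σr^2·q = 3475, Σr^3·q = 16285.
XᵀX·[m, b]ᵀ = Xᵀq becomes [[964, 4392]; [4392, 20452]]·[m, b]ᵀ = [3475, 16285]ᵀ.
Δ = 964·20452 − 4392² = 426064.
m = (3475·20452 − 4392·16285)/426064 = -113255/106516; b = (964·16285 − 4392·3475)/426064 = 109135/106516.

m = -1.0633, b = 1.0246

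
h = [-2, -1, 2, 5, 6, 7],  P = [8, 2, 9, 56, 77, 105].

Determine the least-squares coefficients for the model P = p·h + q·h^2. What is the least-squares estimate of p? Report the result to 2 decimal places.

p = 0.41

Forming XᵀX = [[119, 683]; [683, 4355]] and XᵀP = [1477, 9387]ᵀ gives XᵀX·[p, q]ᵀ = XᵀP.
Determinant 119·4355 − 683² = 51756.
p = (1477·4355 − 683·9387)/51756 = 553/1362; q = (119·9387 − 683·1477)/51756 = 2849/1362.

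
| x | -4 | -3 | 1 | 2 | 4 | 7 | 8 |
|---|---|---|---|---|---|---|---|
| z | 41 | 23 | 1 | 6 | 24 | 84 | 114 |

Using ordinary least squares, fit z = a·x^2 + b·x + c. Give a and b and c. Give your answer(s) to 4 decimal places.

a = 1.9962, b = -1.9120, c = 0.6118

Sums needed: Σx^2·x^2 = 7107, Σx^2·x = 837, Σx^2 = 159, Σx·x = 159, Σx = 15, Σ1 = 7.
Moment sums: Σx^2·z = 12684, Σx·z = 1376, Σz = 293.
Normal equations: [[7107, 837, 159]; [837, 159, 15]; [159, 15, 7]]·[a, b, c]ᵀ = [12684, 1376, 293]ᵀ.
Solving the 3×3 system (Gaussian elimination) gives a = 153025/76658, b = -439699/229974, c = 23451/38329.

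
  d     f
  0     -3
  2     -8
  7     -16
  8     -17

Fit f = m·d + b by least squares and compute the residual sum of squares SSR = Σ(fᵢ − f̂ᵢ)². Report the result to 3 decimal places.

Entries of MᵀM: Σd·d = 117, Σd = 17, Σ1 = 4.
Right-hand side: Σd·f = -264, Σf = -44.
So MᵀM·[m, b]ᵀ = Mᵀf: [[117, 17]; [17, 4]]·[m, b]ᵀ = [-264, -44]ᵀ.
Determinant 117·4 − 17² = 179.
m = ((-264)·4 − 17·(-44))/179 = -308/179; b = (117·(-44) − 17·(-264))/179 = -660/179.
Residuals: 123/179, -156/179, -48/179, 81/179; SSR = 270/179.

SSR = 1.508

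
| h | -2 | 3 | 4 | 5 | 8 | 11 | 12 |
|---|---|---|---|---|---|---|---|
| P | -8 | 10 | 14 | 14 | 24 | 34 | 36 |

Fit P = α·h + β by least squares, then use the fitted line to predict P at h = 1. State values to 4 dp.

P̂ = 2.6280

Sums needed: Σh·h = 383, Σh = 41, Σ1 = 7.
Right-hand side: Σh·P = 1170, ΣP = 124.
Eliminating β: 7·(row 1) − 41·(row 2) gives 1000·α = 7·1170 − 41·124 = 3106, so α = 1553/500.
Then β = (124 − 41·(1553/500))/7 = -239/500.
At h = 1: P̂ = (1553/500)·(1) + (-239/500)·(1) = 657/250.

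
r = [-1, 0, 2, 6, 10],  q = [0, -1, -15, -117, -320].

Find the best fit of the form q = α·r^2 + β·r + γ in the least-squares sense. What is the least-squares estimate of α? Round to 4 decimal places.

Sums needed: Σr^2·r^2 = 11313, Σr^2·r = 1223, Σr^2 = 141, Σr·r = 141, Σr = 17, Σ1 = 5.
For Xᵀq: Σr^2·q = -36272, Σr·q = -3932, Σq = -453.
Row-reducing yields α = -33931/11054, β = -188729/143702, γ = 30691/71851.

α = -3.0696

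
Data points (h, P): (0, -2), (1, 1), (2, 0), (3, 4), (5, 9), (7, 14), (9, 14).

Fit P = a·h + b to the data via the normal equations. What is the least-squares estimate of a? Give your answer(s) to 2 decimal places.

The normal system MᵀM·[a, b]ᵀ = MᵀP is [[169, 27]; [27, 7]]·[a, b]ᵀ = [282, 40]ᵀ.
Δ = 169·7 − 27² = 454.
a = (282·7 − 27·40)/454 = 447/227; b = (169·40 − 27·282)/454 = -427/227.

a = 1.97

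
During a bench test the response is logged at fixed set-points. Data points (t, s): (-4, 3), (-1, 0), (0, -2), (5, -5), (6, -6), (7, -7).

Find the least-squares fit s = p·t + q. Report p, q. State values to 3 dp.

p = -0.862, q = -0.966

Sums needed: Σt·t = 127, Σt = 13, Σ1 = 6.
And Σt·s = -122, Σs = -17.
det = 127·6 − 13² = 593.
p = ((-122)·6 − 13·(-17))/593 = -511/593; q = (127·(-17) − 13·(-122))/593 = -573/593.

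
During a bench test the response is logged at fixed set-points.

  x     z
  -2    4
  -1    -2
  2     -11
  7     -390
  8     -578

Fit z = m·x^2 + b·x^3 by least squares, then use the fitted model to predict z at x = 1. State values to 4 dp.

ẑ = -1.7911

The normal equations are: 6530·m + 49574·b = -56132;  49574·m + 379922·b = -429824.
(Σx^2·x^2 = 6530, Σx^2·x^3 = 49574, Σx^3·x^3 = 379922, Σx^2·z = -56132, Σx^3·z = -429824.)
det = 6530·379922 − 49574² = 23309184.
m = ((-56132)·379922 − 49574·(-429824))/23309184 = -736947/971216; b = (6530·(-429824) − 49574·(-56132))/23309184 = -1002623/971216.
At x = 1: ẑ = (-736947/971216)·(1) + (-1002623/971216)·(1) = -869785/485608.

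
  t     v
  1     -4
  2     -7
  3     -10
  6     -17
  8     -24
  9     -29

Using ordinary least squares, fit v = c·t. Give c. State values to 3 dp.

Normal-equation sums: Σt·t = 195.
Moment sums: Σt·v = -603.
MᵀM·[c]ᵀ = Mᵀv becomes [[195]]·[c]ᵀ = [-603]ᵀ.
c = (-603)/195 = -3.09231.

c = -3.092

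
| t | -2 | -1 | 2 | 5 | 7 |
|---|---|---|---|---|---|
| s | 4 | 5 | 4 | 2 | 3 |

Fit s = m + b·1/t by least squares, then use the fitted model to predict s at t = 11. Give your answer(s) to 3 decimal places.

ŝ = 3.328

The normal equations are: 5·m + (-23/35)·b = 18;  (-23/35)·m + (3823/2450)·b = -146/35.
(Σ1 = 5, Σ1/t = -23/35, Σ1/t·1/t = 3823/2450, Σs = 18, Σ1/t·s = -146/35.)
Eliminating b: (3823/2450)·(row 1) − (-23/35)·(row 2) gives (18057/2450)·m = (3823/2450)·18 − (-23/35)·(-146/35) = 31049/1225, so m = 62098/18057.
Then b = ((-146/35) − (-23/35)·(62098/18057))/(3823/2450) = -22120/18057.
At t = 11: ŝ = (62098/18057)·(1) + (-22120/18057)·(1/11) = 660958/198627.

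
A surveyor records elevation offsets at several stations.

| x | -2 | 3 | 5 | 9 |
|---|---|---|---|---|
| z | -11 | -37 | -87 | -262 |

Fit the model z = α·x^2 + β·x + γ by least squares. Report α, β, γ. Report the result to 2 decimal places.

Sums needed: Σx^2·x^2 = 7283, Σx^2·x = 873, Σx^2 = 119, Σx·x = 119, Σx = 15, Σ1 = 4.
Right-hand side: Σx^2·z = -23774, Σx·z = -2882, Σz = -397.
AᵀA·[α, β, γ]ᵀ = Aᵀz becomes [[7283, 873, 119]; [873, 119, 15]; [119, 15, 4]]·[α, β, γ]ᵀ = [-23774, -2882, -397]ᵀ.
Row-reducing yields α = -312249/105484, β = -218539/105484, γ = -180179/52742.

α = -2.96, β = -2.07, γ = -3.42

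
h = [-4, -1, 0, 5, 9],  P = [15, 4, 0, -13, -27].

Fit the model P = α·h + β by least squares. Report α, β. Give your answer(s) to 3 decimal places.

α = -3.129, β = 1.433

Normal-equation sums: Σh·h = 123, Σh = 9, Σ1 = 5.
For AᵀP: Σh·P = -372, ΣP = -21.
So AᵀA·[α, β]ᵀ = AᵀP: [[123, 9]; [9, 5]]·[α, β]ᵀ = [-372, -21]ᵀ.
Δ = 123·5 − 9² = 534.
α = ((-372)·5 − 9·(-21))/534 = -557/178; β = (123·(-21) − 9·(-372))/534 = 255/178.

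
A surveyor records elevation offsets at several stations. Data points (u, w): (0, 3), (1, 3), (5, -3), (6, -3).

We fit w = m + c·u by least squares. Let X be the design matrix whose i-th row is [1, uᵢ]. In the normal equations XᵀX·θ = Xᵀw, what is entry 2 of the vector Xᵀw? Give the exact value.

Entry 2 ↔ basis u, so (Xᵀw)_{2} = Σᵢ (u)·wᵢ = (0)·(3) + (1)·(3) + (5)·(-3) + (6)·(-3) = -30.

-30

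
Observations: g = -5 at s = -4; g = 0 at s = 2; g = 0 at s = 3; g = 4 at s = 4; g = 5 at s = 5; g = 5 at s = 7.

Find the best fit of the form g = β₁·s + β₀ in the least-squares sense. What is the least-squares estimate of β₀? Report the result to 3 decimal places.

β₀ = -1.320

From the data, Σs·s = 119, Σs = 17, Σ1 = 6.
For Mᵀg: Σs·g = 96, Σg = 9.
Determinant 119·6 − 17² = 425.
β₁ = (96·6 − 17·9)/425 = 423/425; β₀ = (119·9 − 17·96)/425 = -33/25.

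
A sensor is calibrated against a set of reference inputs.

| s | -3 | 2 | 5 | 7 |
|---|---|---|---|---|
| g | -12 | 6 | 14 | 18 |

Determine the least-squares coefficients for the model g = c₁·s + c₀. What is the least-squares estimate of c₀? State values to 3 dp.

c₀ = -1.859

Normal-equation sums: Σs·s = 87, Σs = 11, Σ1 = 4.
And Σs·g = 244, Σg = 26.
MᵀM·[c₁, c₀]ᵀ = Mᵀg becomes [[87, 11]; [11, 4]]·[c₁, c₀]ᵀ = [244, 26]ᵀ.
Eliminating c₀: 4·(row 1) − 11·(row 2) gives 227·c₁ = 4·244 − 11·26 = 690, so c₁ = 690/227.
Then c₀ = (26 − 11·(690/227))/4 = -422/227.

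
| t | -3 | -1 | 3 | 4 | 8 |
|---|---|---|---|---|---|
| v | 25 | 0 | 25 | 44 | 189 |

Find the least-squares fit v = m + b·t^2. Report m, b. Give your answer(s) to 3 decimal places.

Sums needed: Σ1 = 5, Σt^2 = 99, Σt^2·t^2 = 4515.
Moment sums: Σv = 283, Σt^2·v = 13250.
Determinant 5·4515 − 99² = 12774.
m = (283·4515 − 99·13250)/12774 = -11335/4258; b = (5·13250 − 99·283)/12774 = 38233/12774.

m = -2.662, b = 2.993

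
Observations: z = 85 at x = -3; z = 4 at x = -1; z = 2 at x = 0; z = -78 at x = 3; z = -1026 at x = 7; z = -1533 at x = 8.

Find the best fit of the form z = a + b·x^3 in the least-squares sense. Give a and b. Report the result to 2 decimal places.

AᵀA·[a, b]ᵀ = Aᵀz reads: 6·a + 854·b = -2546;  854·a + 381252·b = -1141219.
det = 6·381252 − 854² = 1558196.
a = ((-2546)·381252 − 854·(-1141219))/1558196 = 1966717/779098; b = (6·(-1141219) − 854·(-2546))/1558196 = -2336515/779098.

a = 2.52, b = -3.00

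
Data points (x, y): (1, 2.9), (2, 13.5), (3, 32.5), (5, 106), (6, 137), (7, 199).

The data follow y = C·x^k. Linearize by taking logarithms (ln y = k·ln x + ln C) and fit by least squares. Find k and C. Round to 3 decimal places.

Let Y = ln y. Fitting Y = k·ln x + ln C by least squares:
AᵀA = [[11.2747, 7.1389]; [7.1389, 6]], rhs = [32.2498, 22.0254]ᵀ  (here Σln x = 7.1389, Σ(ln x)² = 11.2747, Σln y = 22.0254, Σln x·ln y = 32.2498).
Slope k = (n·Σln x·ln y − Σln x·Σln y)/(n·Σ(ln x)² − (Σln x)²) = (6·32.2498 − 7.1389·22.0254)/16.6845 = 2.17343; ln C = (Σln y − k·Σln x)/n = 1.08492, so C = exp(1.08492) = 2.95920.

k = 2.173, C = 2.959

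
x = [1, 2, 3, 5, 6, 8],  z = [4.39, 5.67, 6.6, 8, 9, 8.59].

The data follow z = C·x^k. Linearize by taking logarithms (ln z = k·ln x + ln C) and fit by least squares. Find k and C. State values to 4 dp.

k = 0.3529, C = 4.4537

Linearized form: ln z = k·ln x + ln C. From the 6 transformed points,
Over the data: Σln x = 7.2724, Σ(ln x)² = 11.8122, Σln z = 11.5289, Σln x·ln z = 15.0316.
Normal system: [[11.8122, 7.2724]; [7.2724, 6]]·[k, ln C]ᵀ = [15.0316, 11.5289]ᵀ.
Slope k = (n·Σln x·ln z − Σln x·Σln z)/(n·Σ(ln x)² − (Σln x)²) = (6·15.0316 − 7.2724·11.5289)/17.9853 = 0.35290; ln C = (Σln z − k·Σln x)/n = 1.49373, so C = exp(1.49373) = 4.45370.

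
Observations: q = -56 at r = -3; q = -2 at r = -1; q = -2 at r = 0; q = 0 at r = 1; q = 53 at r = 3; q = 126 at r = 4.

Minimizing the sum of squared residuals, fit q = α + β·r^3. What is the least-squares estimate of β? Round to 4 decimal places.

Forming AᵀA = [[6, 64]; [64, 5556]] and Aᵀq = [119, 11009]ᵀ gives AᵀA·[α, β]ᵀ = Aᵀq.
Determinant 6·5556 − 64² = 29240.
α = (119·5556 − 64·11009)/29240 = -10853/7310; β = (6·11009 − 64·119)/29240 = 29219/14620.

β = 1.9986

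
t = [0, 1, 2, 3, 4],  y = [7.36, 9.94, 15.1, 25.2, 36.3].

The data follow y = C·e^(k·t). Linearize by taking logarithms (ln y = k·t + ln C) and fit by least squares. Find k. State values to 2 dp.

With ln yᵢ as the transformed response and tᵢ as the regressor:
AᵀA = [[30.0000, 10.0000]; [10.0000, 5]], rhs = [31.7738, 13.8260]ᵀ  (here Σt = 10.0000, Σ(t)² = 30.0000, Σln y = 13.8260, Σt·ln y = 31.7738).
Slope k = (n·Σt·ln y − Σt·Σln y)/(n·Σ(t)² − (Σt)²) = (5·31.7738 − 10.0000·13.8260)/50.0000 = 0.41218; ln C = (Σln y − k·Σt)/n = 1.94084.

k = 0.41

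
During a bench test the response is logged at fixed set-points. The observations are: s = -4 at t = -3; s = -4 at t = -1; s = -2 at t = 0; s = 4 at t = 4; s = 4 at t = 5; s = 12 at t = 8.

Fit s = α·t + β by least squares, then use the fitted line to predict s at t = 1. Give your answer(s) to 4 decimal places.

ŝ = -0.0307

Entries of AᵀA: Σt·t = 115, Σt = 13, Σ1 = 6.
For Aᵀs: Σt·s = 148, Σs = 10.
Normal equations: [[115, 13]; [13, 6]]·[α, β]ᵀ = [148, 10]ᵀ.
Δ = 115·6 − 13² = 521.
α = (148·6 − 13·10)/521 = 758/521; β = (115·10 − 13·148)/521 = -774/521.
At t = 1: ŝ = (758/521)·(1) + (-774/521)·(1) = -16/521.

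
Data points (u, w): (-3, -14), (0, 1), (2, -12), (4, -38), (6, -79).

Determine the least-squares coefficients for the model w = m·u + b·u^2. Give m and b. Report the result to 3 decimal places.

Setting ∂/∂m … = 0 gives: 65·m + 261·b = -608;  261·m + 1649·b = -3626.
(Σu·u = 65, Σu·u^2 = 261, Σu^2·u^2 = 1649, Σu·w = -608, Σu^2·w = -3626.)
Δ = 65·1649 − 261² = 39064.
m = ((-608)·1649 − 261·(-3626))/39064 = -28103/19532; b = (65·(-3626) − 261·(-608))/39064 = -38501/19532.

m = -1.439, b = -1.971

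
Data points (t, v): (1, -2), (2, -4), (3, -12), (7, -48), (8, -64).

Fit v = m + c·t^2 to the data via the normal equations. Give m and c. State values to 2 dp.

MᵀM·[m, c]ᵀ = Mᵀv reads: 5·m + 127·c = -130;  127·m + 6595·c = -6574.
Δ = 5·6595 − 127² = 16846.
m = ((-130)·6595 − 127·(-6574))/16846 = -11226/8423; c = (5·(-6574) − 127·(-130))/16846 = -8180/8423.

m = -1.33, c = -0.97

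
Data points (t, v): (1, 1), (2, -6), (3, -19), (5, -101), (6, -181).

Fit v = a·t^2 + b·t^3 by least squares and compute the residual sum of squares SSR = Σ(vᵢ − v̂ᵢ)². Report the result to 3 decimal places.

MᵀM·[a, b]ᵀ = Mᵀv reads: 2019·a + 11177·b = -9235;  11177·a + 63075·b = -52281.
Eliminating b: 63075·(row 1) − 11177·(row 2) gives 2423096·a = 63075·(-9235) − 11177·(-52281) = 1847112, so a = 230889/302887.
Then b = ((-52281) − 11177·(230889/302887))/63075 = -291968/302887.
Residuals: 363966/302887, -405134/302887, 50282/302887, 132188/302887, -69463/302887; SSR = 1061227/302887.

SSR = 3.504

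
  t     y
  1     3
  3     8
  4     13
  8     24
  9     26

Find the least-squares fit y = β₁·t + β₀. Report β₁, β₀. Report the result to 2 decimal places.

The normal system XᵀX·[β₁, β₀]ᵀ = Xᵀy is [[171, 25]; [25, 5]]·[β₁, β₀]ᵀ = [505, 74]ᵀ.
det = 171·5 − 25² = 230.
β₁ = (505·5 − 25·74)/230 = 135/46; β₀ = (171·74 − 25·505)/230 = 29/230.

β₁ = 2.93, β₀ = 0.13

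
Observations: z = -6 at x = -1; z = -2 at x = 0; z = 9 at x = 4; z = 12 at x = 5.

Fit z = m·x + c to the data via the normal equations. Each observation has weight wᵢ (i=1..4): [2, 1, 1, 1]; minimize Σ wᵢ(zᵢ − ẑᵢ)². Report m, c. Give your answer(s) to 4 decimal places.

m = 2.9578, c = -2.7410

The normal equations are: 43·m + 7·c = 108;  7·m + 5·c = 7.
(Σwᵢ·x·x = 43, Σwᵢ·x = 7, Σwᵢ·1 = 5, Σwᵢ·x·z = 108, Σwᵢ·z = 7.)
det = 43·5 − 7² = 166.
m = (108·5 − 7·7)/166 = 491/166; c = (43·7 − 7·108)/166 = -455/166.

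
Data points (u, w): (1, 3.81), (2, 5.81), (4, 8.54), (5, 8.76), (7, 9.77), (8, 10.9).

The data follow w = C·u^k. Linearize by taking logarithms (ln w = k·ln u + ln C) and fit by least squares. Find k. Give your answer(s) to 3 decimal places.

k = 0.489

Taking logs, ln w = k·ln u + ln C, so regress ln w on ln u.
AᵀA = [[13.1032, 7.7142]; [7.7142, 6]], rhs = [17.0884, 12.0802]ᵀ  (here Σln u = 7.7142, Σ(ln u)² = 13.1032, Σln w = 12.0802, Σln u·ln w = 17.0884).
Solving (det = 19.1098): k = 0.48877, ln C = 1.38496.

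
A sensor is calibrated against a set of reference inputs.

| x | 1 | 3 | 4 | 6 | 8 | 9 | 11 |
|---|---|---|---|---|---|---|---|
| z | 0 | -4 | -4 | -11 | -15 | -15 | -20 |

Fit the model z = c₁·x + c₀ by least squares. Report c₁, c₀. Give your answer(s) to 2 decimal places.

c₁ = -2.04, c₀ = 2.38

Normal-equation sums: Σx·x = 328, Σx = 42, Σ1 = 7.
Right-hand side: Σx·z = -569, Σz = -69.
det = 328·7 − 42² = 532.
c₁ = ((-569)·7 − 42·(-69))/532 = -155/76; c₀ = (328·(-69) − 42·(-569))/532 = 633/266.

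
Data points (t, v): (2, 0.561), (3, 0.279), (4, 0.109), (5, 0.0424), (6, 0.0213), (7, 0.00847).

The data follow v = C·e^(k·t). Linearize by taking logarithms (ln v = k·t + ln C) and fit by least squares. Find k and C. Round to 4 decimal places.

With ln vᵢ as the transformed response and tᵢ as the regressor:
XᵀX = [[139.0000, 27.0000]; [27.0000, 6]], rhs = [-86.1472, -15.8519]ᵀ  (here Σt = 27.0000, Σ(t)² = 139.0000, Σln v = -15.8519, Σt·ln v = -86.1472).
Solving (det = 105.0000): k = -0.84650, ln C = 1.16729, so C = exp(1.16729) = 3.21328.

k = -0.8465, C = 3.2133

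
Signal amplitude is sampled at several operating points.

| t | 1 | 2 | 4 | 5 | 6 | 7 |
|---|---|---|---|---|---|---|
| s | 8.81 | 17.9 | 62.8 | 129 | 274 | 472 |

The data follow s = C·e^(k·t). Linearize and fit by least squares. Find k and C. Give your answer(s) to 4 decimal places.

k = 0.6691, C = 4.5590

Taking logs, ln s = k·t + ln C, so regress ln s on t.
Σt = 25.0000, Σ(t)² = 131.0000, Σln s = 25.8306, Σt·ln s = 125.5820.
Equations: 131.0000·k + 25.0000·ln C = 125.5820;  25.0000·k + 6·ln C = 25.8306.
Solving (det = 161.0000): k = 0.66912, ln C = 1.51710, so C = exp(1.51710) = 4.55901.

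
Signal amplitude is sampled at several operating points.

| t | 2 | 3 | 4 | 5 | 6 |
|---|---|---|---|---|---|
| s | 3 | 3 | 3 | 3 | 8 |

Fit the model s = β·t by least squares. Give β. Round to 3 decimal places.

Entries of XᵀX: Σt·t = 90.
Right-hand side: Σt·s = 90.
So XᵀX·[β]ᵀ = Xᵀs: [[90]]·[β]ᵀ = [90]ᵀ.
Hence β = 90 / 90 ≈ 1.

β = 1.000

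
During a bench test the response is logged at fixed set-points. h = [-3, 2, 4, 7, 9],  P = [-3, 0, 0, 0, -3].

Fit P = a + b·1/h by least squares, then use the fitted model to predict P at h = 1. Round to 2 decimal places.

P̂ = 2.28

Normal-equation sums: Σ1 = 5, Σ1/h = 169/252, Σ1/h·1/h = 28981/63504.
Right-hand side: ΣP = -6, Σ1/h·P = 2/3.
MᵀM·[a, b]ᵀ = MᵀP becomes [[5, 169/252]; [169/252, 28981/63504]]·[a, b]ᵀ = [-6, 2/3]ᵀ.
Eliminating b: (28981/63504)·(row 1) − (169/252)·(row 2) gives (14543/7938)·a = (28981/63504)·(-6) − (169/252)·(2/3) = -33713/10584, so a = -101139/58172.
Then b = ((2/3) − (169/252)·(-101139/58172))/(28981/63504) = 58401/14543.
At h = 1: P̂ = (-101139/58172)·(1) + (58401/14543)·(1) = 132465/58172.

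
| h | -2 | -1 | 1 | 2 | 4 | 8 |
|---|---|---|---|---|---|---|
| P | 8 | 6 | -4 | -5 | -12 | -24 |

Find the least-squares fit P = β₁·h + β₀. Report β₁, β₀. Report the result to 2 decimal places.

β₁ = -3.24, β₀ = 1.32

The normal equations are: 90·β₁ + 12·β₀ = -276;  12·β₁ + 6·β₀ = -31.
(Σh·h = 90, Σh = 12, Σ1 = 6, Σh·P = -276, ΣP = -31.)
det = 90·6 − 12² = 396.
β₁ = ((-276)·6 − 12·(-31))/396 = -107/33; β₀ = (90·(-31) − 12·(-276))/396 = 29/22.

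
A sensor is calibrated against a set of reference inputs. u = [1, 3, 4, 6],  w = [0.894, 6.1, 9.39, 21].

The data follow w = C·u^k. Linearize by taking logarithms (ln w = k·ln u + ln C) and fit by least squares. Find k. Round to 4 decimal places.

k = 1.7452

Taking logs, ln w = k·ln u + ln C, so regress ln w on ln u.
Sums: Σln u = 4.2767, Σ(ln u)² = 6.3392, Σln w = 6.9804, Σln u·ln w = 10.5465.
Normal system: [[6.3392, 4.2767]; [4.2767, 4]]·[k, ln C]ᵀ = [10.5465, 6.9804]ᵀ.
Solving (det = 7.0668): k = 1.74521, ln C = -0.12082.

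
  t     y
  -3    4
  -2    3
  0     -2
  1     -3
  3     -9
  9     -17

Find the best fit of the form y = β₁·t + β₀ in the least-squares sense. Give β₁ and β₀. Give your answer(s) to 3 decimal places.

Sums needed: Σt·t = 104, Σt = 8, Σ1 = 6.
And Σt·y = -201, Σy = -24.
So MᵀM·[β₁, β₀]ᵀ = Mᵀy: [[104, 8]; [8, 6]]·[β₁, β₀]ᵀ = [-201, -24]ᵀ.
Determinant 104·6 − 8² = 560.
β₁ = ((-201)·6 − 8·(-24))/560 = -507/280; β₀ = (104·(-24) − 8·(-201))/560 = -111/70.

β₁ = -1.811, β₀ = -1.586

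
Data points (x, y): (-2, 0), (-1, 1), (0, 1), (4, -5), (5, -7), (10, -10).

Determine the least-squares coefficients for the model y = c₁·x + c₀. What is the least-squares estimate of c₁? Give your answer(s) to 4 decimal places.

Sums needed: Σx·x = 146, Σx = 16, Σ1 = 6.
Moment sums: Σx·y = -156, Σy = -20.
det = 146·6 − 16² = 620.
c₁ = ((-156)·6 − 16·(-20))/620 = -154/155; c₀ = (146·(-20) − 16·(-156))/620 = -106/155.

c₁ = -0.9935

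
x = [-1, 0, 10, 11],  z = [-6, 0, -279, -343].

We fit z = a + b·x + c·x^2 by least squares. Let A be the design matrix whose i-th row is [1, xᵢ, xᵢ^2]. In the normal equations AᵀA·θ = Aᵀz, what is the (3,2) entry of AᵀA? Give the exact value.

2330

Row 3 ↔ basis x^2, column 2 ↔ basis x, so (AᵀA)_{3,2} = Σᵢ (x^2)·(x) = (1)·(-1) + (0)·(0) + (100)·(10) + (121)·(11) = 2330.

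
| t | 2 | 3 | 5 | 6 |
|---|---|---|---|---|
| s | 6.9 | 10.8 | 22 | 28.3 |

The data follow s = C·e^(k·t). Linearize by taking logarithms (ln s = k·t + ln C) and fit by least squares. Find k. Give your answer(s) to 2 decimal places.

k = 0.35

Taking logs, ln s = k·t + ln C, so regress ln s on t.
XᵀX = [[74.0000, 16.0000]; [16.0000, 4]], rhs = [46.5141, 10.7450]ᵀ  (here Σt = 16.0000, Σ(t)² = 74.0000, Σln s = 10.7450, Σt·ln s = 46.5141).
Solving (det = 40.0000): k = 0.35342, ln C = 1.27257.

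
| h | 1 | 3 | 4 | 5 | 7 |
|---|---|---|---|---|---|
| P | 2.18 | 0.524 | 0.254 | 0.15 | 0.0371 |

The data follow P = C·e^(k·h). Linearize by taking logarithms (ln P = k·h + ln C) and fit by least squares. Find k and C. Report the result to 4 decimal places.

k = -0.6736, C = 4.0899

Linearized form: ln P = k·h + ln C. From the 5 transformed points,
XᵀX = [[100.0000, 20.0000]; [20.0000, 5]], rhs = [-39.1857, -6.4286]ᵀ  (here Σh = 20.0000, Σ(h)² = 100.0000, Σln P = -6.4286, Σh·ln P = -39.1857).
Slope k = (n·Σh·ln P − Σh·Σln P)/(n·Σ(h)² − (Σh)²) = (5·-39.1857 − 20.0000·-6.4286)/100.0000 = -0.67356; ln C = (Σln P − k·Σh)/n = 1.40853, so C = exp(1.40853) = 4.08992.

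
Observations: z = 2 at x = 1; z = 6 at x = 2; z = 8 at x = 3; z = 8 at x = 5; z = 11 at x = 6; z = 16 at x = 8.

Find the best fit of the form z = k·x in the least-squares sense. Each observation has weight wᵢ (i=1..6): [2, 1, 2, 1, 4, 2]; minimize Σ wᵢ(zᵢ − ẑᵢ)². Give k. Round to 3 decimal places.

AᵀWA·[k]ᵀ = AᵀWz reads: 321·k = 624.
(Σwᵢ·x·x = 321, Σwᵢ·x·z = 624.)
Hence k = 624 / 321 ≈ 1.94393.

k = 1.944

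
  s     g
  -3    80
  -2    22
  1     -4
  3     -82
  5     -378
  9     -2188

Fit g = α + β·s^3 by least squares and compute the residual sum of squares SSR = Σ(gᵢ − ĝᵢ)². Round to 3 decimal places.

SSR = 3.423

Forming XᵀX = [[6, 847]; [847, 548589]] and Xᵀg = [-2550, -1646856]ᵀ gives XᵀX·[α, β]ᵀ = Xᵀg.
Eliminating β: 548589·(row 1) − 847·(row 2) gives 2574125·α = 548589·(-2550) − 847·(-1646856) = -4014918, so α = -4014918/2574125.
Then β = ((-1646856) − 847·(-4014918/2574125))/548589 = -7721286/2574125.
Residuals: 1470196/2574125, -224924/514825, 1439704/2574125, 282278/514825, -3843582/2574125, 646912/2574125; SSR = 8811784/2574125.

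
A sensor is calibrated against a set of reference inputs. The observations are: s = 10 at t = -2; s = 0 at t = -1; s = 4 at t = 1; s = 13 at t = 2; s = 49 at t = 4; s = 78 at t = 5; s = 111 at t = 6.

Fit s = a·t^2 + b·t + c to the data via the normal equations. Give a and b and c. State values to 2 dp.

With design matrix M, MᵀM = [[2211, 405, 87]; [405, 87, 15]; [87, 15, 7]] and Mᵀs = [6826, 1262, 265]ᵀ.
Solving the 3×3 system (Gaussian elimination) gives a = 49069/16566, b = 14111/16566, c = -2159/2761.

a = 2.96, b = 0.85, c = -0.78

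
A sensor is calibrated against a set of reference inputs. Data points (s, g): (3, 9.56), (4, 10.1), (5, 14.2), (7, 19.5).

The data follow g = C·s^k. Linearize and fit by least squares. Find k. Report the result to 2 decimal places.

k = 0.89

Linearized form: ln g = k·ln s + ln C. From the 4 transformed points,
XᵀX = [[9.5056, 6.0403]; [6.0403, 4]], rhs = [15.7365, 10.1938]ᵀ  (here Σln s = 6.0403, Σ(ln s)² = 9.5056, Σln g = 10.1938, Σln s·ln g = 15.7365).
Solving (det = 1.5378): k = 0.89271, ln C = 1.20040.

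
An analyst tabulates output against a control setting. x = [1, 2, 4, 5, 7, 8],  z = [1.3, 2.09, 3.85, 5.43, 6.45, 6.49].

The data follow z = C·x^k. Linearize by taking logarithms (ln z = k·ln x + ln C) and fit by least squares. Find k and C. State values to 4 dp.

With ln zᵢ as the transformed response and ln xᵢ as the regressor:
XᵀX = [[13.1032, 7.7142]; [7.7142, 6]], rhs = [12.6193, 7.7739]ᵀ  (here Σln x = 7.7142, Σ(ln x)² = 13.1032, Σln z = 7.7739, Σln x·ln z = 12.6193).
Solving (det = 19.1098): k = 0.82399, ln C = 0.23624, so C = exp(0.23624) = 1.26648.

k = 0.8240, C = 1.2665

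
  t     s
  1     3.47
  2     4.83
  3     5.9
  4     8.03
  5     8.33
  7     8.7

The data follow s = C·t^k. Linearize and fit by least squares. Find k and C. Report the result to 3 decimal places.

Taking logs, ln s = k·ln t + ln C, so regress ln s on ln t.
Sums: Σln t = 6.7334, Σ(ln t)² = 9.9861, Σln s = 10.9603, Σln t·ln s = 13.5509.
Normal system: [[9.9861, 6.7334]; [6.7334, 6]]·[k, ln C]ᵀ = [13.5509, 10.9603]ᵀ.
Δ = 9.9861·6 − (6.7334)² = 14.5777; k = (13.5509·6 − 6.7334·10.9603)/14.5777 = 0.51484, ln C = (9.9861·10.9603 − 6.7334·13.5509)/14.5777 = 1.24895, so C = exp(1.24895) = 3.48668.

k = 0.515, C = 3.487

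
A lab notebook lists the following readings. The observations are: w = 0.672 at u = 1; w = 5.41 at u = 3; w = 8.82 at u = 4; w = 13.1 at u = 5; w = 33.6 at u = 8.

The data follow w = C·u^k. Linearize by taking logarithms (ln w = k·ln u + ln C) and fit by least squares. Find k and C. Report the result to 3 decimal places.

Linearized form: ln w = k·ln u + ln C. From the 5 transformed points,
Sums: Σln u = 6.1738, Σ(ln u)² = 10.0431, Σln w = 9.5549, Σln u·ln w = 16.3214.
Normal system: [[10.0431, 6.1738]; [6.1738, 5]]·[k, ln C]ᵀ = [16.3214, 9.5549]ᵀ.
Slope k = (n·Σln u·ln w − Σln u·Σln w)/(n·Σ(ln u)² − (Σln u)²) = (5·16.3214 − 6.1738·9.5549)/12.1000 = 1.86919; ln C = (Σln w − k·Σln u)/n = -0.39701, so C = exp(-0.39701) = 0.67233.

k = 1.869, C = 0.672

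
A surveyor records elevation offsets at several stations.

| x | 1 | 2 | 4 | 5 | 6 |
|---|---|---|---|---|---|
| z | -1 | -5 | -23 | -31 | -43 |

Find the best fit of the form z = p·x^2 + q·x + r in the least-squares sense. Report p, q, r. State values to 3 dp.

p = -0.695, q = -3.643, r = 3.909

Forming AᵀA = [[2194, 414, 82]; [414, 82, 18]; [82, 18, 5]] and Aᵀz = [-2712, -516, -103]ᵀ gives AᵀA·[p, q, r]ᵀ = Aᵀz.
Inverting the 3×3 Gram matrix, [p, q, r]ᵀ = [-107/154, -51/14, 43/11]ᵀ.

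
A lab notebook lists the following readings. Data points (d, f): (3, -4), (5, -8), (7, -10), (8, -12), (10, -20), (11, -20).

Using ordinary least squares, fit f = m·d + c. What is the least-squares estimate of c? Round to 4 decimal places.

c = 3.0882

Setting ∂/∂m … = 0 gives: 368·m + 44·c = -638;  44·m + 6·c = -74.
Determinant 368·6 − 44² = 272.
m = ((-638)·6 − 44·(-74))/272 = -143/68; c = (368·(-74) − 44·(-638))/272 = 105/34.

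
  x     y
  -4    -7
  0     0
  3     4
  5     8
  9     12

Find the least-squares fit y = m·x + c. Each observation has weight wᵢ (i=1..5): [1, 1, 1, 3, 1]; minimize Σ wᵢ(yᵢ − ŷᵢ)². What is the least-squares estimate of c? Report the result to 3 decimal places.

c = -0.259

The normal equations are: 181·m + 23·c = 268;  23·m + 7·c = 33.
Eliminating c: 7·(row 1) − 23·(row 2) gives 738·m = 7·268 − 23·33 = 1117, so m = 1117/738.
Then c = (33 − 23·(1117/738))/7 = -191/738.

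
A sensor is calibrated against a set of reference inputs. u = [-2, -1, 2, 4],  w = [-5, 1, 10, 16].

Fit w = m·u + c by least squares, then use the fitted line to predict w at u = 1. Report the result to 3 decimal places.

From the data, Σu·u = 25, Σu = 3, Σ1 = 4.
For Xᵀw: Σu·w = 93, Σw = 22.
Normal equations: [[25, 3]; [3, 4]]·[m, c]ᵀ = [93, 22]ᵀ.
Determinant 25·4 − 3² = 91.
m = (93·4 − 3·22)/91 = 306/91; c = (25·22 − 3·93)/91 = 271/91.
At u = 1: ŵ = (306/91)·(1) + (271/91)·(1) = 577/91.

ŵ = 6.341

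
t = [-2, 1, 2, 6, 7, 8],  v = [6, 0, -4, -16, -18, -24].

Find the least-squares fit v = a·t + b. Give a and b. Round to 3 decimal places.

a = -2.957, b = 1.509

Forming MᵀM = [[158, 22]; [22, 6]] and Mᵀv = [-434, -56]ᵀ gives MᵀM·[a, b]ᵀ = Mᵀv.
Δ = 158·6 − 22² = 464.
a = ((-434)·6 − 22·(-56))/464 = -343/116; b = (158·(-56) − 22·(-434))/464 = 175/116.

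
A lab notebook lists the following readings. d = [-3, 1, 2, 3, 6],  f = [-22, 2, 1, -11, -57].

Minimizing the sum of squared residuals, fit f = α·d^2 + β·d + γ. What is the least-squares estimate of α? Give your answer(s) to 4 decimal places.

Entries of MᵀM: Σd^2·d^2 = 1475, Σd^2·d = 225, Σd^2 = 59, Σd·d = 59, Σd = 9, Σ1 = 5.
Right-hand side: Σd^2·f = -2343, Σd·f = -305, Σf = -87.
Row-reducing yields α = -8065/4004, β = 773/364, γ = 28/11.

α = -2.0142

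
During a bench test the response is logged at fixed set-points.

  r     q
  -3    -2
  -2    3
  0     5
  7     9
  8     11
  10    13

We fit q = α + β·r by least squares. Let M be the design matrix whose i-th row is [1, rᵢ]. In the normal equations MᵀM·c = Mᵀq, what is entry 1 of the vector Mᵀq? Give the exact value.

Entry 1 ↔ basis 1, so (Mᵀq)_{1} = Σᵢ qᵢ = (1)·(-2) + (1)·(3) + (1)·(5) + (1)·(9) + (1)·(11) + (1)·(13) = 39.

39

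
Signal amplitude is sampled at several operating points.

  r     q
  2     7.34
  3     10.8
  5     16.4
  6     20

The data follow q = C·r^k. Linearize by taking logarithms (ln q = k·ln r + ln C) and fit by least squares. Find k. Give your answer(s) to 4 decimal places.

Let Y = ln q. Fitting Y = k·ln r + ln C by least squares:
AᵀA = [[7.4881, 5.1930]; [5.1930, 4]], rhs = [13.8656, 10.1659]ᵀ  (here Σln r = 5.1930, Σ(ln r)² = 7.4881, Σln q = 10.1659, Σln r·ln q = 13.8656).
Solving (det = 2.9856): k = 0.89469, ln C = 1.37996.

k = 0.8947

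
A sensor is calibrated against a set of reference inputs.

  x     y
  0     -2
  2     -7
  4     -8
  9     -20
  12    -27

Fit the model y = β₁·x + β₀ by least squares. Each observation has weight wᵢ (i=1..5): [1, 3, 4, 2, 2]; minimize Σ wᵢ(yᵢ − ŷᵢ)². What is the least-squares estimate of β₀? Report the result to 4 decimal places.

β₀ = -1.3457

Forming MᵀWM = [[526, 64]; [64, 12]] and MᵀWy = [-1178, -149]ᵀ gives MᵀWM·[β₁, β₀]ᵀ = MᵀWy.
Δ = 526·12 − 64² = 2216.
β₁ = ((-1178)·12 − 64·(-149))/2216 = -575/277; β₀ = (526·(-149) − 64·(-1178))/2216 = -1491/1108.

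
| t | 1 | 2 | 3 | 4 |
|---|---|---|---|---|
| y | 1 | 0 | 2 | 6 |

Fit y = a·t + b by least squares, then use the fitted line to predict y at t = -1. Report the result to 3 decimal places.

ŷ = -3.700

The normal system AᵀA·[a, b]ᵀ = Aᵀy is [[30, 10]; [10, 4]]·[a, b]ᵀ = [31, 9]ᵀ.
Δ = 30·4 − 10² = 20.
a = (31·4 − 10·9)/20 = 17/10; b = (30·9 − 10·31)/20 = -2.
At t = -1: ŷ = (17/10)·(-1) + (-2)·(1) = -37/10.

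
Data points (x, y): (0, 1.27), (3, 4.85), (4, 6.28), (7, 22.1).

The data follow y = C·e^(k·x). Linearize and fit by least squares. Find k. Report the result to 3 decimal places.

Taking logs, ln y = k·x + ln C, so regress ln y on x.
XᵀX = [[74.0000, 14.0000]; [14.0000, 4]], rhs = [33.7555, 6.7509]ᵀ  (here Σx = 14.0000, Σ(x)² = 74.0000, Σln y = 6.7509, Σx·ln y = 33.7555).
Solving (det = 100.0000): k = 0.40509, ln C = 0.26993.

k = 0.405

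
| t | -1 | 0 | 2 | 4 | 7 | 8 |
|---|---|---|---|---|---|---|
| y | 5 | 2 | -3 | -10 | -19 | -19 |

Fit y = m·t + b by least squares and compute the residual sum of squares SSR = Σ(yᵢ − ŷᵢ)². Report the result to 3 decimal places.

SSR = 4.950

Normal-equation sums: Σt·t = 134, Σt = 20, Σ1 = 6.
Right-hand side: Σt·y = -336, Σy = -44.
AᵀA·[m, b]ᵀ = Aᵀy becomes [[134, 20]; [20, 6]]·[m, b]ᵀ = [-336, -44]ᵀ.
Eliminating b: 6·(row 1) − 20·(row 2) gives 404·m = 6·(-336) − 20·(-44) = -1136, so m = -284/101.
Then b = ((-44) − 20·(-284/101))/6 = 206/101.
Residuals: 15/101, -4/101, 59/101, -80/101, -137/101, 147/101; SSR = 500/101.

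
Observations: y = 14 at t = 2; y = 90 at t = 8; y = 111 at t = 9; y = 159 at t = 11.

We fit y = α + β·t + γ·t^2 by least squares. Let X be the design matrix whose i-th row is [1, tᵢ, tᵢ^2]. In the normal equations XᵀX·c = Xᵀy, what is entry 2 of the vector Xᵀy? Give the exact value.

Entry 2 ↔ basis t, so (Xᵀy)_{2} = Σᵢ (t)·yᵢ = (2)·(14) + (8)·(90) + (9)·(111) + (11)·(159) = 3496.

3496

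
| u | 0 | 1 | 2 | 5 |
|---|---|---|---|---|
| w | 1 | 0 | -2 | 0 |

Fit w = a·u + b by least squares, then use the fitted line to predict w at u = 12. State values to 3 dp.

Compute the Gram sums: Σu·u = 30, Σu = 8, Σ1 = 4.
Moment sums: Σu·w = -4, Σw = -1.
Eliminating b: 4·(row 1) − 8·(row 2) gives 56·a = 4·(-4) − 8·(-1) = -8, so a = -1/7.
Then b = ((-1) − 8·(-1/7))/4 = 1/28.
At u = 12: ŵ = (-1/7)·(12) + (1/28)·(1) = -47/28.

ŵ = -1.679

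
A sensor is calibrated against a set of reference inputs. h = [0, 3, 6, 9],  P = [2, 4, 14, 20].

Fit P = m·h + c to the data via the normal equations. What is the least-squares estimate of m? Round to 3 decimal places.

Setting ∂/∂m … = 0 gives: 126·m + 18·c = 276;  18·m + 4·c = 40.
Δ = 126·4 − 18² = 180.
m = (276·4 − 18·40)/180 = 32/15; c = (126·40 − 18·276)/180 = 2/5.

m = 2.133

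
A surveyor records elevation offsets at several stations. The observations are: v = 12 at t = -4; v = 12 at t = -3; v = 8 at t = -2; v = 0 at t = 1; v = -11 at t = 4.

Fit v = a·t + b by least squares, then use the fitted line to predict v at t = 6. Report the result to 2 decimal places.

Compute the Gram sums: Σt·t = 46, Σt = -4, Σ1 = 5.
And Σt·v = -144, Σv = 21.
Normal equations: [[46, -4]; [-4, 5]]·[a, b]ᵀ = [-144, 21]ᵀ.
det = 46·5 − (-4)² = 214.
a = ((-144)·5 − (-4)·21)/214 = -318/107; b = (46·21 − (-4)·(-144))/214 = 195/107.
At t = 6: v̂ = (-318/107)·(6) + (195/107)·(1) = -1713/107.

v̂ = -16.01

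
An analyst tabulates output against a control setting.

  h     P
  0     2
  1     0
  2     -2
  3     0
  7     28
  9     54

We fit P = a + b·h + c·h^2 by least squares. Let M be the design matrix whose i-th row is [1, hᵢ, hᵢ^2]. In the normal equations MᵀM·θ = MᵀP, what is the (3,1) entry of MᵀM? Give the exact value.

144

Row 3 ↔ basis h^2, column 1 ↔ basis 1, so (MᵀM)_{3,1} = Σᵢ h^2 = (0)·(1) + (1)·(1) + (4)·(1) + (9)·(1) + (49)·(1) + (81)·(1) = 144.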